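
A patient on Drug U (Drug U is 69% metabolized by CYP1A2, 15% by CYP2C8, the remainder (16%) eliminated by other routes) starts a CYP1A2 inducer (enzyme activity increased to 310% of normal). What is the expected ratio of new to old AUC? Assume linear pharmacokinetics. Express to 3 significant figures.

0.408

The CYP1A2 pathway (69% of clearance) is boosted to 3.1× activity: 0.69 × 3.1 = 2.139.
CYP2C8 (15%) and the residual 16% are unaffected.
CL_new/CL_old = 2.139 + 0.15 + 0.16 = 2.449.
AUC ratio = CL_old/CL_new = 1 / 2.449 = 0.408.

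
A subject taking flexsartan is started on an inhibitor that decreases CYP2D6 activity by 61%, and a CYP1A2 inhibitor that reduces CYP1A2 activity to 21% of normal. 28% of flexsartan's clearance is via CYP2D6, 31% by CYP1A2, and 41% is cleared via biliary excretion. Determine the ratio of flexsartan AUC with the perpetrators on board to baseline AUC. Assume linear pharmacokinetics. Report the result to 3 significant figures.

1.71

The CYP2D6 pathway (28% of clearance) is reduced to 0.39× activity: 0.28 × 0.39 = 0.1092.
The CYP1A2 pathway (31% of clearance) drops to 0.21× activity: 0.31 × 0.21 = 0.0651.
The remaining 41% of clearance is unaffected.
Relative clearance = 0.1092 + 0.0651 + 0.41 = 0.5843.
Net AUC ratio = 1 / 0.5843 = 1.71.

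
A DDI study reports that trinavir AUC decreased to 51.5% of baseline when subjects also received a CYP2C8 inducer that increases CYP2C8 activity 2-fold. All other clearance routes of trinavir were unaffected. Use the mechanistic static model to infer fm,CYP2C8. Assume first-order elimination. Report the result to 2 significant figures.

0.94

Let x = fm,CYP2C8. Because AUC ∝ 1/CL, relative clearance rose to 1/0.515 = 1.942.
Setting x·2 + (1 − x) = 1.942 and solving: x = (1.942 − 1)/(2 − 1) = 0.94.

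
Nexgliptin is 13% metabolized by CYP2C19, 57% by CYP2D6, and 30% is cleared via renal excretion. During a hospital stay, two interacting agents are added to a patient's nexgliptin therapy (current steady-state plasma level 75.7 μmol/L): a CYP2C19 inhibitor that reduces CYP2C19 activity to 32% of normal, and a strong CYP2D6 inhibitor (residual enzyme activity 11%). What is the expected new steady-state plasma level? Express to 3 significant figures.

187 μmol/L

The CYP2C19 pathway (13% of clearance) drops to 0.32× activity: 0.13 × 0.32 = 0.0416.
The CYP2D6 pathway (57% of clearance) is reduced to 0.11× activity: 0.57 × 0.11 = 0.0627.
Non-CYP routes (30%) are unchanged.
New clearance relative to baseline: 0.0416 + 0.0627 + 0.3 = 0.4043.
Dividing the baseline by the relative clearance: 75.7 / 0.4043 = 187 μmol/L.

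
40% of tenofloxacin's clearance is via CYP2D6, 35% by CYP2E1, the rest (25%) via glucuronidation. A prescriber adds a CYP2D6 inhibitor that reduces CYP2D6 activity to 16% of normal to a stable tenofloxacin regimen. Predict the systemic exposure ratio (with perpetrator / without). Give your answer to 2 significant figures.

1.5

The CYP2D6 pathway (40% of clearance) is reduced to 0.16× activity: 0.4 × 0.16 = 0.064.
CYP2E1 (35%) and the residual 25% are unaffected.
New clearance relative to baseline: 0.064 + 0.35 + 0.25 = 0.664.
Since systemic exposure ∝ 1/CL, the ratio is 1 / 0.664 = 1.5.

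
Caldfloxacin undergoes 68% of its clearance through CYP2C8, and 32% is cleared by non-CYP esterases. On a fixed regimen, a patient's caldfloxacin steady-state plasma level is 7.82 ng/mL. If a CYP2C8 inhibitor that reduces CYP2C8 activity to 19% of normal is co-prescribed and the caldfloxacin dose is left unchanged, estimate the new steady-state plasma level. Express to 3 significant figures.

The CYP2C8 pathway (68% of clearance) falls to 0.19× activity: 0.68 × 0.19 = 0.1292.
The remaining 32% of clearance is unaffected.
New clearance relative to baseline: 0.1292 + 0.32 = 0.4492.
New steady-state plasma level = baseline ÷ relative clearance = 7.82 / 0.4492 = 17.4 ng/mL.

17.4 ng/mL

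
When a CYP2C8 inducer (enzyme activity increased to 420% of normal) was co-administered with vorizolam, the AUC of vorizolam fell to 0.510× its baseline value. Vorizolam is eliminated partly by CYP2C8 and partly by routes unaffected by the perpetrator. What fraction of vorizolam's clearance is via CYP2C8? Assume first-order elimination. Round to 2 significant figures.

CL'/CL = 1 / 0.510 = 1.961
4.2·fm + (1 − fm) = 1.961
fm = (1.961 − 1) / (4.2 − 1) = 0.30

0.30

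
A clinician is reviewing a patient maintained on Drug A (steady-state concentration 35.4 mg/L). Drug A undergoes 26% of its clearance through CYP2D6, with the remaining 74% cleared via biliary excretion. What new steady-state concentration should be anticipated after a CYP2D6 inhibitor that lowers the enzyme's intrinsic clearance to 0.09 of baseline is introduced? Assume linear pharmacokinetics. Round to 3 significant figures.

CYP2D6: 0.26 × 0.09 = 0.0234
Other: 0.74 (unchanged)
Relative clearance = 0.0234 + 0.74 = 0.7634.
With dosing unchanged, steady-state concentration scales as 1/CL: 35.4 / 0.7634 = 46.4 mg/L.

46.4 mg/L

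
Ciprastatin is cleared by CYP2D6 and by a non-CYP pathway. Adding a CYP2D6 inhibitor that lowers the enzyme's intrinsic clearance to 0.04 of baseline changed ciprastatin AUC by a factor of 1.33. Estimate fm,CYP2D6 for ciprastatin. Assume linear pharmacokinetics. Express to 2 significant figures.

0.26

CL'/CL = 1 / 1.33 = 0.7519
0.04·fm + (1 − fm) = 0.7519
fm = (0.7519 − 1) / (0.04 − 1) = 0.26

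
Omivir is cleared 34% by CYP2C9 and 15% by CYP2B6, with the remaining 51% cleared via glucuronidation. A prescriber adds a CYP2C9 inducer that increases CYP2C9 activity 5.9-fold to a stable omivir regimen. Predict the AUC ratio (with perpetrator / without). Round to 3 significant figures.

0.375

The CYP2C9 pathway (34% of clearance) increases to 5.9× activity: 0.34 × 5.9 = 2.006.
CYP2B6 (15%) and the residual 51% are unaffected.
Relative clearance = 2.006 + 0.15 + 0.51 = 2.666.
Since AUC ∝ 1/CL, the ratio is 1 / 2.666 = 0.375.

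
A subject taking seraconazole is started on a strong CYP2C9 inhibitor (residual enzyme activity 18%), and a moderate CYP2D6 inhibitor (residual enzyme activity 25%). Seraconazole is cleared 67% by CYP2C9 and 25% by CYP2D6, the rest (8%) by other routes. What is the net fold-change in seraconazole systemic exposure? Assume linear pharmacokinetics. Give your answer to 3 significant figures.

The CYP2C9 pathway (67% of clearance) drops to 0.18× activity: 0.67 × 0.18 = 0.1206.
The CYP2D6 pathway (25% of clearance) drops to 0.25× activity: 0.25 × 0.25 = 0.0625.
Non-CYP routes (8%) are unchanged.
New clearance relative to baseline: 0.1206 + 0.0625 + 0.08 = 0.2631.
Net systemic exposure ratio = 1 / 0.2631 = 3.80.

3.80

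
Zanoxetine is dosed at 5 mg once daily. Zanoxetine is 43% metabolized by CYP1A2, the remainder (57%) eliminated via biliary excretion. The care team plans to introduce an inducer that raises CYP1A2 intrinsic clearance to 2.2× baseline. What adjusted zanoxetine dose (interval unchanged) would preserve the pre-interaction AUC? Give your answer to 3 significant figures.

The CYP1A2 pathway (43% of clearance) rises to 2.2× activity: 0.43 × 2.2 = 0.946.
The remaining 57% of clearance is unaffected.
New clearance relative to baseline: 0.946 + 0.57 = 1.516.
To maintain the same steady-state level, dose must scale with clearance: new dose = 5 × 1.516 = 7.58 mg.

7.58 mg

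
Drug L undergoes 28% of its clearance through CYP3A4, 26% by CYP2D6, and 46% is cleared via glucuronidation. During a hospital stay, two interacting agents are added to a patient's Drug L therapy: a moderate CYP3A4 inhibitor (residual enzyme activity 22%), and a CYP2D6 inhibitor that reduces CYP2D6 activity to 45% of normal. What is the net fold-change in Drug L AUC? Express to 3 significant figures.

CYP3A4: 0.28 × 0.22 = 0.0616
CYP2D6: 0.26 × 0.45 = 0.117
Other: 0.46 (unchanged)
CL_new/CL_old = 0.0616 + 0.117 + 0.46 = 0.6386.
Because AUC varies inversely with clearance, the combined effect is 1 / 0.6386 = 1.57.

1.57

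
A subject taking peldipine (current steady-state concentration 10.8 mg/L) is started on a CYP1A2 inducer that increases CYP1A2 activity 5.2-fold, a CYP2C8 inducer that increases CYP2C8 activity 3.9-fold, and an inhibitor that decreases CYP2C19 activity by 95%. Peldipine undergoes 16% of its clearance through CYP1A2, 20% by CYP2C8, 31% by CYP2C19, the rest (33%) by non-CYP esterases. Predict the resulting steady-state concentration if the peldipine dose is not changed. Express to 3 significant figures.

CYP1A2: 0.16 × 5.2 = 0.832
CYP2C8: 0.2 × 3.9 = 0.78
CYP2C19: 0.31 × 0.05 = 0.0155
Other: 0.33 (unchanged)
Relative clearance = 0.832 + 0.78 + 0.0155 + 0.33 = 1.9575.
Steady-state concentration ∝ 1/CL: new value = 10.8 / 1.9575 = 5.52 mg/L.

5.52 mg/L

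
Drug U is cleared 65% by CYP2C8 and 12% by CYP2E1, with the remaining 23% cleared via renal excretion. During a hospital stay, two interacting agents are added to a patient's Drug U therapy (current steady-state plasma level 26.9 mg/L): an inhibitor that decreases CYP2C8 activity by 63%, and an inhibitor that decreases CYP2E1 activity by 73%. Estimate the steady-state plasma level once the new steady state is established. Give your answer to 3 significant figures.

53.5 mg/L

The CYP2C8 pathway (65% of clearance) drops to 0.37× activity: 0.65 × 0.37 = 0.2405.
The CYP2E1 pathway (12% of clearance) is reduced to 0.27× activity: 0.12 × 0.27 = 0.0324.
The remaining 23% of clearance is unaffected.
Relative clearance = 0.2405 + 0.0324 + 0.23 = 0.5029.
Dividing the baseline by the relative clearance: 26.9 / 0.5029 = 53.5 mg/L.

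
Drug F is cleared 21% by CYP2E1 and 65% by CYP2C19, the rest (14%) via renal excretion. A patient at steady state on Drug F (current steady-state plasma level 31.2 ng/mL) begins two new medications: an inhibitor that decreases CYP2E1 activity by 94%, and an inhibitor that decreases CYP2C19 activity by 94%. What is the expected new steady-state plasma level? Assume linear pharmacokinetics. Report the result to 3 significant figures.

163 ng/mL

The CYP2E1 pathway (21% of clearance) falls to 0.06× activity: 0.21 × 0.06 = 0.0126.
The CYP2C19 pathway (65% of clearance) drops to 0.06× activity: 0.65 × 0.06 = 0.039.
Non-CYP routes (14%) are unchanged.
Relative clearance = 0.0126 + 0.039 + 0.14 = 0.1916.
New steady-state plasma level = 31.2 / 0.1916 = 163 ng/mL (concentration scales inversely with clearance).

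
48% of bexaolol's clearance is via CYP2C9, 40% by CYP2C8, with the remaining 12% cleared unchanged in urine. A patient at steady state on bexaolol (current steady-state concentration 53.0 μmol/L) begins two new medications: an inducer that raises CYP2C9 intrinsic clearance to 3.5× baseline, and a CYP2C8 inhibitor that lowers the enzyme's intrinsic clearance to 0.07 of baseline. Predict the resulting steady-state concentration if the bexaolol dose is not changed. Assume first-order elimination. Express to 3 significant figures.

The CYP2C9 pathway (48% of clearance) rises to 3.5× activity: 0.48 × 3.5 = 1.68.
The CYP2C8 pathway (40% of clearance) is reduced to 0.07× activity: 0.4 × 0.07 = 0.028.
Non-CYP routes (12%) are unchanged.
CL_new/CL_old = 1.68 + 0.028 + 0.12 = 1.828.
New steady-state concentration = 53.0 / 1.828 = 29.0 μmol/L (concentration scales inversely with clearance).

29.0 μmol/L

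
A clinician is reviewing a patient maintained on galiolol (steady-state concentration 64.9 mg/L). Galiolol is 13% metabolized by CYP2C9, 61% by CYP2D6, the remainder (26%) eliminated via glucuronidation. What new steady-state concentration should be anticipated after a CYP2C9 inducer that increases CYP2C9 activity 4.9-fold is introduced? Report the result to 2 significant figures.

The CYP2C9 pathway (13% of clearance) increases to 4.9× activity: 0.13 × 4.9 = 0.637.
CYP2D6 (61%) and the residual 26% are unaffected.
New clearance relative to baseline: 0.637 + 0.61 + 0.26 = 1.507.
New steady-state concentration = baseline ÷ relative clearance = 64.9 / 1.507 = 43 mg/L.

43 mg/L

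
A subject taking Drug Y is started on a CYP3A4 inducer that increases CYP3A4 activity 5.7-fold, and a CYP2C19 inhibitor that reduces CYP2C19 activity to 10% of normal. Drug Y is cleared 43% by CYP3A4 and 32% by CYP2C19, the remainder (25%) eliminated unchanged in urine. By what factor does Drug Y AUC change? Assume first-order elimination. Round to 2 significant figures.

CYP3A4: 0.43 × 5.7 = 2.451
CYP2C19: 0.32 × 0.1 = 0.032
Other: 0.25 (unchanged)
New clearance relative to baseline: 2.451 + 0.032 + 0.25 = 2.733.
AUC ∝ 1/CL: fold-change = 1 / 2.733 = 0.37.

0.37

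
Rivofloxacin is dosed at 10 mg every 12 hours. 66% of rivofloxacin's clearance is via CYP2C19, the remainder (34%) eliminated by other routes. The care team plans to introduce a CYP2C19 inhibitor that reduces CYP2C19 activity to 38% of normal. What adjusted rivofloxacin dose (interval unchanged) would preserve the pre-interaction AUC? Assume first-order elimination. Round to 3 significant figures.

The CYP2C19 pathway (66% of clearance) drops to 0.38× activity: 0.66 × 0.38 = 0.2508.
Non-CYP routes (34%) are unchanged.
CL_new/CL_old = 0.2508 + 0.34 = 0.5908.
Exposure is unchanged when dose changes in proportion to clearance. New dose = 10 mg × 0.5908 = 5.91 mg.

5.91 mg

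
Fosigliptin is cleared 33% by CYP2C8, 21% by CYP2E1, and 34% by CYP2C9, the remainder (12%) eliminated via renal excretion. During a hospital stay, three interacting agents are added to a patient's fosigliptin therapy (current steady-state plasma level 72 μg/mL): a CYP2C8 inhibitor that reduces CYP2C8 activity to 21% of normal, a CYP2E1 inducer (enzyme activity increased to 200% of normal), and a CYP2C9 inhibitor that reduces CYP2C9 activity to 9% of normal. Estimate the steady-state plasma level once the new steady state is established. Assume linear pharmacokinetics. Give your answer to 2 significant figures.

CYP2C8: 0.33 × 0.21 = 0.0693
CYP2E1: 0.21 × 2 = 0.42
CYP2C9: 0.34 × 0.09 = 0.0306
Other: 0.12 (unchanged)
Relative clearance = 0.0693 + 0.42 + 0.0306 + 0.12 = 0.6399.
Steady-state plasma level ∝ 1/CL: new value = 72 / 0.6399 = 1.1 × 10² μg/mL.

1.1 × 10² μg/mL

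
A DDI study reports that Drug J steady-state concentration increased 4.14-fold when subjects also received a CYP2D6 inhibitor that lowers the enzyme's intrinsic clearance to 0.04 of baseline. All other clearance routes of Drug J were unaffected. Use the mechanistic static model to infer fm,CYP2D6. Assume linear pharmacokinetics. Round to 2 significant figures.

0.79

Call the CYP2D6 fraction fm. After the interaction, CL_new/CL_old = fm × 0.04 + (1 − fm).
Steady-state concentration ratio = 1 / (new CL fraction), so new CL fraction = 1 / 4.14 = 0.2415.
fm × 0.04 + 1 − fm = 0.2415  ⇒  fm × (0.04 − 1) = −0.7585  ⇒  fm = 0.79.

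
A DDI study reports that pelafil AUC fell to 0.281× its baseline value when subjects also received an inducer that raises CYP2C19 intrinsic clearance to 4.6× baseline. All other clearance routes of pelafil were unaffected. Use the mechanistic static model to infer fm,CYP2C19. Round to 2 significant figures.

0.71

Let fm be the CYP2C19 fraction. New clearance relative to baseline = fm × 4.6 + (1 − fm).
AUC ratio = 1 / (new CL fraction), so new CL fraction = 1 / 0.281 = 3.559.
fm × 4.6 + 1 − fm = 3.559  ⇒  fm × (4.6 − 1) = 2.559  ⇒  fm = 0.71.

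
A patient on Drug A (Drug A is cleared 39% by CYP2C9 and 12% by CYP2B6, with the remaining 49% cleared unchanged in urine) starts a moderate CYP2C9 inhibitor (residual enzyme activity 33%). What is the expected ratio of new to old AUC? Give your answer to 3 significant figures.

CYP2C9: 0.39 × 0.33 = 0.1287
CYP2B6: 0.12 (unchanged)
Other: 0.49 (unchanged)
New clearance relative to baseline: 0.1287 + 0.12 + 0.49 = 0.7387.
AUC is inversely proportional to clearance, so the fold-change is 1 / 0.7387 = 1.35.

1.35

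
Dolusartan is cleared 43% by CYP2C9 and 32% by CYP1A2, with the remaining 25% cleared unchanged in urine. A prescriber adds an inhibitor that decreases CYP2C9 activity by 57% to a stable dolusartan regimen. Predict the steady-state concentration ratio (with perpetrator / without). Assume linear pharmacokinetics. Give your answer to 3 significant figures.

1.32

CYP2C9: 0.43 × 0.43 = 0.1849
CYP1A2: 0.32 (unchanged)
Other: 0.25 (unchanged)
New clearance relative to baseline: 0.1849 + 0.32 + 0.25 = 0.7549.
Steady-state concentration is inversely proportional to clearance, so the fold-change is 1 / 0.7549 = 1.32.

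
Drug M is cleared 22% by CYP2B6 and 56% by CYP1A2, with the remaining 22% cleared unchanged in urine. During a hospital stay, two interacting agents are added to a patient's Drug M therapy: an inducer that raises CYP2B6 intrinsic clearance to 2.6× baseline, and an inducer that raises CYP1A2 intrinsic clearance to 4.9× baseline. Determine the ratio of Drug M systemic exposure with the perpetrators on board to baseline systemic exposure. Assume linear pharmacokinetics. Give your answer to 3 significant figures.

The CYP2B6 pathway (22% of clearance) rises to 2.6× activity: 0.22 × 2.6 = 0.572.
The CYP1A2 pathway (56% of clearance) is boosted to 4.9× activity: 0.56 × 4.9 = 2.744.
Non-CYP routes (22%) are unchanged.
Relative clearance = 0.572 + 2.744 + 0.22 = 3.536.
Systemic exposure ∝ 1/CL: fold-change = 1 / 3.536 = 0.283.

0.283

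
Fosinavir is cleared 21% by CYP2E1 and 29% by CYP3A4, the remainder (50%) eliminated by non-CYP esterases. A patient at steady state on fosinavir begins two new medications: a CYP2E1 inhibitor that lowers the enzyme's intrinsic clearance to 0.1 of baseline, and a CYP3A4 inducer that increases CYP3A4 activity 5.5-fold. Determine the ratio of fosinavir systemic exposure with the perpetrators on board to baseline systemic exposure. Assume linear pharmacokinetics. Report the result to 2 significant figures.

CYP2E1: 0.21 × 0.1 = 0.021
CYP3A4: 0.29 × 5.5 = 1.595
Other: 0.5 (unchanged)
Relative clearance = 0.021 + 1.595 + 0.5 = 2.116.
Systemic exposure ∝ 1/CL: fold-change = 1 / 2.116 = 0.47.

0.47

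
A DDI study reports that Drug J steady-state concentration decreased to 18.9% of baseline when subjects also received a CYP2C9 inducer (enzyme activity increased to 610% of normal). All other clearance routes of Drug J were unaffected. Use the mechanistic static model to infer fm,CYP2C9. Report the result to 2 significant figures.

0.84

CL'/CL = 1 / 0.189 = 5.291
6.1·fm + (1 − fm) = 5.291
fm = (5.291 − 1) / (6.1 − 1) = 0.84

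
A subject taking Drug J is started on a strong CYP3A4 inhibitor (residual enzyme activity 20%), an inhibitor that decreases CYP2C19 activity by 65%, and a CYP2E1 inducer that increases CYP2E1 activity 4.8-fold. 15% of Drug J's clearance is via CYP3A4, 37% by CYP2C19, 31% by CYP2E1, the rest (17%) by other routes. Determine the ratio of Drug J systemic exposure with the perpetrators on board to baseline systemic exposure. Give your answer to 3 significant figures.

CYP3A4: 0.15 × 0.2 = 0.03
CYP2C19: 0.37 × 0.35 = 0.1295
CYP2E1: 0.31 × 4.8 = 1.488
Other: 0.17 (unchanged)
Relative clearance = 0.03 + 0.1295 + 1.488 + 0.17 = 1.8175.
Because systemic exposure varies inversely with clearance, the combined effect is 1 / 1.8175 = 0.550.

0.550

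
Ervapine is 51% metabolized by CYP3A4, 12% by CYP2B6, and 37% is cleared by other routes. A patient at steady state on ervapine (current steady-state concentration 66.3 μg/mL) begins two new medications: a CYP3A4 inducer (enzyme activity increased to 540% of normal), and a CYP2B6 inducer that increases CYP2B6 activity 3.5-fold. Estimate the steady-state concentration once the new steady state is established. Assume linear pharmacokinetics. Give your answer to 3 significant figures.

CYP3A4: 0.51 × 5.4 = 2.754
CYP2B6: 0.12 × 3.5 = 0.42
Other: 0.37 (unchanged)
CL_new/CL_old = 2.754 + 0.42 + 0.37 = 3.544.
New steady-state concentration = 66.3 / 3.544 = 18.7 μg/mL (concentration scales inversely with clearance).

18.7 μg/mL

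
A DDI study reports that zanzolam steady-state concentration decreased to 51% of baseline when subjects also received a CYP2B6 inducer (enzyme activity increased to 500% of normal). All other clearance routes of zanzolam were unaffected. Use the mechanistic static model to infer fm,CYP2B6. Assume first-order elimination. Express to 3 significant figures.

0.240

Let fm be the CYP2B6 fraction. New clearance relative to baseline = fm × 5 + (1 − fm).
Steady-state concentration ratio = 1 / (new CL fraction), so new CL fraction = 1 / 0.510 = 1.961.
fm × 5 + 1 − fm = 1.961  ⇒  fm × (5 − 1) = 0.9608  ⇒  fm = 0.240.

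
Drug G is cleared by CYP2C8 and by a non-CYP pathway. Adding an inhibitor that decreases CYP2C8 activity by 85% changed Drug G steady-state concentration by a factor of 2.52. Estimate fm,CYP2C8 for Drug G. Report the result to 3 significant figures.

0.710

CL'/CL = 1 / 2.52 = 0.3968
0.15·fm + (1 − fm) = 0.3968
fm = (0.3968 − 1) / (0.15 − 1) = 0.710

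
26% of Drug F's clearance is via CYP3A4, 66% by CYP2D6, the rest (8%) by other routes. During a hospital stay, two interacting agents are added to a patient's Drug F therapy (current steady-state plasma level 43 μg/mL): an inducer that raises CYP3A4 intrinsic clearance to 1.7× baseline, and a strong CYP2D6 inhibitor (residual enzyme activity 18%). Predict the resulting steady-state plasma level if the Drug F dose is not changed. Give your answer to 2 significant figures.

The CYP3A4 pathway (26% of clearance) increases to 1.7× activity: 0.26 × 1.7 = 0.442.
The CYP2D6 pathway (66% of clearance) drops to 0.18× activity: 0.66 × 0.18 = 0.1188.
Non-CYP routes (8%) are unchanged.
Relative clearance = 0.442 + 0.1188 + 0.08 = 0.6408.
New steady-state plasma level = 43 / 0.6408 = 67 μg/mL (concentration scales inversely with clearance).

67 μg/mL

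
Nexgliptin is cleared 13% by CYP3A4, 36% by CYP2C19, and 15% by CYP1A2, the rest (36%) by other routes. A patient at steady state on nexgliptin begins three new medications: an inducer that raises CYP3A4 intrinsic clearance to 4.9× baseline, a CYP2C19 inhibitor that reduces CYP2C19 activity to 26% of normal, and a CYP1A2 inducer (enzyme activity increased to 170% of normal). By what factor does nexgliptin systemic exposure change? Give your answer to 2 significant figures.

The CYP3A4 pathway (13% of clearance) is boosted to 4.9× activity: 0.13 × 4.9 = 0.637.
The CYP2C19 pathway (36% of clearance) drops to 0.26× activity: 0.36 × 0.26 = 0.0936.
The CYP1A2 pathway (15% of clearance) is boosted to 1.7× activity: 0.15 × 1.7 = 0.255.
Non-CYP routes (36%) are unchanged.
CL_new/CL_old = 0.637 + 0.0936 + 0.255 + 0.36 = 1.3456.
Systemic exposure ∝ 1/CL: fold-change = 1 / 1.3456 = 0.74.

0.74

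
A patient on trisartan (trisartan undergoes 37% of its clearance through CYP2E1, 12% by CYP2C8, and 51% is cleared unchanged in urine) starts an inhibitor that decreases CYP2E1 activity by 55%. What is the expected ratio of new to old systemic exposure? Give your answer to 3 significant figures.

The CYP2E1 pathway (37% of clearance) drops to 0.45× activity: 0.37 × 0.45 = 0.1665.
CYP2C8 (12%) and the residual 51% are unaffected.
CL_new/CL_old = 0.1665 + 0.12 + 0.51 = 0.7965.
Systemic exposure ratio = CL_old/CL_new = 1 / 0.7965 = 1.26.

1.26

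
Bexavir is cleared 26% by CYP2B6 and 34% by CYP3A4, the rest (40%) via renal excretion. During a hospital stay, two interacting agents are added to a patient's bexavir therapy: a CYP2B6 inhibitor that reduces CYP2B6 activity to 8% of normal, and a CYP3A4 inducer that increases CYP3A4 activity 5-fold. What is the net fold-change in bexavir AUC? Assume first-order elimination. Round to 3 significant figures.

0.472

The CYP2B6 pathway (26% of clearance) is reduced to 0.08× activity: 0.26 × 0.08 = 0.0208.
The CYP3A4 pathway (34% of clearance) is boosted to 5× activity: 0.34 × 5 = 1.7.
Non-CYP routes (40%) are unchanged.
Relative clearance = 0.0208 + 1.7 + 0.4 = 2.1208.
Net AUC ratio = 1 / 2.1208 = 0.472.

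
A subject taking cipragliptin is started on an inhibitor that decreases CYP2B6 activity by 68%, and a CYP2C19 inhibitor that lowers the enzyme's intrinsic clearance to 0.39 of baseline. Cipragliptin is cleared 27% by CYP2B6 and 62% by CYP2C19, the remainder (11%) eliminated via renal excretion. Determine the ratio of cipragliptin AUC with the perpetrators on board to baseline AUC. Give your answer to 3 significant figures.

The CYP2B6 pathway (27% of clearance) falls to 0.32× activity: 0.27 × 0.32 = 0.0864.
The CYP2C19 pathway (62% of clearance) falls to 0.39× activity: 0.62 × 0.39 = 0.2418.
Non-CYP routes (11%) are unchanged.
Relative clearance = 0.0864 + 0.2418 + 0.11 = 0.4382.
Because AUC varies inversely with clearance, the combined effect is 1 / 0.4382 = 2.28.

2.28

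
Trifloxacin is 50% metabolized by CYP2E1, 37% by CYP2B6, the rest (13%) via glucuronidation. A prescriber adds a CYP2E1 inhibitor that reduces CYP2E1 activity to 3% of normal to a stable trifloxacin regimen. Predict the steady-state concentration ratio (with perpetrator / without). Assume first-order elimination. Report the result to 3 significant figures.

1.94

The CYP2E1 pathway (50% of clearance) is reduced to 0.03× activity: 0.5 × 0.03 = 0.015.
CYP2B6 (37%) and the residual 13% are unaffected.
Relative clearance = 0.015 + 0.37 + 0.13 = 0.515.
Steady-state concentration is inversely proportional to clearance, so the fold-change is 1 / 0.515 = 1.94.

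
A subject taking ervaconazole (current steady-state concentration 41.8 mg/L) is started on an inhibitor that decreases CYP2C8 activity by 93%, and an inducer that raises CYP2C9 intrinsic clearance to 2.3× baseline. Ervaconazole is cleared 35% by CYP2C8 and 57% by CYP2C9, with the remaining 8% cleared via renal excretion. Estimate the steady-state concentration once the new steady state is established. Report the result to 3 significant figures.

29.5 mg/L

CYP2C8: 0.35 × 0.07 = 0.0245
CYP2C9: 0.57 × 2.3 = 1.311
Other: 0.08 (unchanged)
Relative clearance = 0.0245 + 1.311 + 0.08 = 1.4155.
New steady-state concentration = 41.8 / 1.4155 = 29.5 mg/L (concentration scales inversely with clearance).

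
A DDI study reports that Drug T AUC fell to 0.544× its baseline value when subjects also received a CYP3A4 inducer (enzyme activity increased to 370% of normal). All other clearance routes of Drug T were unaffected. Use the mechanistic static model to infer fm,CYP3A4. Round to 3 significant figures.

0.310

CL'/CL = 1 / 0.544 = 1.838
3.7·fm + (1 − fm) = 1.838
fm = (1.838 − 1) / (3.7 − 1) = 0.310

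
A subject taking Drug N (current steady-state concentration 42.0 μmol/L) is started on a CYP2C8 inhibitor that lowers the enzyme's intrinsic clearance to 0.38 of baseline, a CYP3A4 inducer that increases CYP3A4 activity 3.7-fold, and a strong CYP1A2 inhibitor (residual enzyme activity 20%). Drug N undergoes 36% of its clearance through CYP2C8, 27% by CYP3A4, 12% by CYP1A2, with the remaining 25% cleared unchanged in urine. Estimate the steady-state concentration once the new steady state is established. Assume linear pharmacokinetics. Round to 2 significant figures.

The CYP2C8 pathway (36% of clearance) falls to 0.38× activity: 0.36 × 0.38 = 0.1368.
The CYP3A4 pathway (27% of clearance) is boosted to 3.7× activity: 0.27 × 3.7 = 0.999.
The CYP1A2 pathway (12% of clearance) is reduced to 0.2× activity: 0.12 × 0.2 = 0.024.
Non-CYP routes (25%) are unchanged.
New clearance relative to baseline: 0.1368 + 0.999 + 0.024 + 0.25 = 1.4098.
New steady-state concentration = 42.0 / 1.4098 = 30 μmol/L (concentration scales inversely with clearance).

30 μmol/L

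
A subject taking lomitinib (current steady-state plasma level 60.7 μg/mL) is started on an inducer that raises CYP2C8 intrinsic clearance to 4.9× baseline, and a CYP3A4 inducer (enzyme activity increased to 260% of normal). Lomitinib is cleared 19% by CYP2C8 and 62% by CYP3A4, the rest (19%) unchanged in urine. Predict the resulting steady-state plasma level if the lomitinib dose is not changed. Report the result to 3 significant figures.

22.2 μg/mL

CYP2C8: 0.19 × 4.9 = 0.931
CYP3A4: 0.62 × 2.6 = 1.612
Other: 0.19 (unchanged)
CL_new/CL_old = 0.931 + 1.612 + 0.19 = 2.733.
Dividing the baseline by the relative clearance: 60.7 / 2.733 = 22.2 μg/mL.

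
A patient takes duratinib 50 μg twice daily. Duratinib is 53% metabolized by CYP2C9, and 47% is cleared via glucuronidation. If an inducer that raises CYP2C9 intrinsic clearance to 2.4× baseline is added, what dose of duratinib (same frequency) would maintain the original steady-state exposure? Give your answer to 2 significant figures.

87 μg

The CYP2C9 pathway (53% of clearance) is boosted to 2.4× activity: 0.53 × 2.4 = 1.272.
Non-CYP routes (47%) are unchanged.
CL_new/CL_old = 1.272 + 0.47 = 1.742.
To maintain the same steady-state level, dose must scale with clearance: new dose = 50 × 1.742 = 87 μg.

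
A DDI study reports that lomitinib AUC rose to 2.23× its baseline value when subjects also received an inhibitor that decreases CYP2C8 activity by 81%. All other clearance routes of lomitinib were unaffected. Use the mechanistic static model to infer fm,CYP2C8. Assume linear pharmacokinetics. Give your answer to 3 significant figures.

0.681

Let x = fm,CYP2C8. Because AUC ∝ 1/CL, relative clearance fell to 1/2.23 = 0.4484.
Only the CYP2C8 route changed, so 0.4484 = x·0.19 + (1 − x), giving x = 0.681.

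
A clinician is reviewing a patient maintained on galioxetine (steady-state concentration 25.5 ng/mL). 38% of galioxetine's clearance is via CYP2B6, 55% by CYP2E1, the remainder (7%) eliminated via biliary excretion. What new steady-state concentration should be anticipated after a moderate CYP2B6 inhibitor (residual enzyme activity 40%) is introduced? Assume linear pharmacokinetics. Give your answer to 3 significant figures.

CYP2B6: 0.38 × 0.4 = 0.152
CYP2E1: 0.55 (unchanged)
Other: 0.07 (unchanged)
New clearance relative to baseline: 0.152 + 0.55 + 0.07 = 0.772.
New steady-state concentration = baseline ÷ relative clearance = 25.5 / 0.772 = 33.0 ng/mL.

33.0 ng/mL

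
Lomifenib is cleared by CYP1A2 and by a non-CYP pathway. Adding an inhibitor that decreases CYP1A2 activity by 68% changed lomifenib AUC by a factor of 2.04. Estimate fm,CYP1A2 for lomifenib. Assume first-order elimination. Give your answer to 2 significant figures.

0.75

Let fm be the CYP1A2 fraction. New clearance relative to baseline = fm × 0.32 + (1 − fm).
AUC ratio = 1 / (new CL fraction), so new CL fraction = 1 / 2.04 = 0.4902.
fm × 0.32 + 1 − fm = 0.4902  ⇒  fm × (0.32 − 1) = −0.5098  ⇒  fm = 0.75.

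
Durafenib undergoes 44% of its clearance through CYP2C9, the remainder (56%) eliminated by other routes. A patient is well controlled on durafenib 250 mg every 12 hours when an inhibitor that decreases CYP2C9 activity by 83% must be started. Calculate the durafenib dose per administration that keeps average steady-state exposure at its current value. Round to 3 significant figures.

159 mg

The CYP2C9 pathway (44% of clearance) drops to 0.17× activity: 0.44 × 0.17 = 0.0748.
Non-CYP routes (56%) are unchanged.
CL_new/CL_old = 0.0748 + 0.56 = 0.6348.
To maintain the same steady-state level, dose must scale with clearance: new dose = 250 × 0.6348 = 159 mg.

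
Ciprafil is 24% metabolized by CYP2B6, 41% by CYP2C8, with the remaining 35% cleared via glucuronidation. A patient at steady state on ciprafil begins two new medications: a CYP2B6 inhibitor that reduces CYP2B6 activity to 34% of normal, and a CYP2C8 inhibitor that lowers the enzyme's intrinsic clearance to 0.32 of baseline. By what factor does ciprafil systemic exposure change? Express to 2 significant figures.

CYP2B6: 0.24 × 0.34 = 0.0816
CYP2C8: 0.41 × 0.32 = 0.1312
Other: 0.35 (unchanged)
New clearance relative to baseline: 0.0816 + 0.1312 + 0.35 = 0.5628.
Net systemic exposure ratio = 1 / 0.5628 = 1.8.

1.8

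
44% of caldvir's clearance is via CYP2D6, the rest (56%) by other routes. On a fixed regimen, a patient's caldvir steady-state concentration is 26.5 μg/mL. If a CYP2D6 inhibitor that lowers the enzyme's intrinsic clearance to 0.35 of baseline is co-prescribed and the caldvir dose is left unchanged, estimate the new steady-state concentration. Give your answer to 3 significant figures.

37.1 μg/mL

CYP2D6: 0.44 × 0.35 = 0.154
Other: 0.56 (unchanged)
Relative clearance = 0.154 + 0.56 = 0.714.
With dosing unchanged, steady-state concentration scales as 1/CL: 26.5 / 0.714 = 37.1 μg/mL.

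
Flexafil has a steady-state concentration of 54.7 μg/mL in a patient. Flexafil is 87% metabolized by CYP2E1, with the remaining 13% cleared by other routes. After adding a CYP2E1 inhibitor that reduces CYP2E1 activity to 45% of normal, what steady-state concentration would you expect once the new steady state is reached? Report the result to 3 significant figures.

CYP2E1: 0.87 × 0.45 = 0.3915
Other: 0.13 (unchanged)
Relative clearance = 0.3915 + 0.13 = 0.5215.
New steady-state concentration = baseline ÷ relative clearance = 54.7 / 0.5215 = 105 μg/mL.

105 μg/mL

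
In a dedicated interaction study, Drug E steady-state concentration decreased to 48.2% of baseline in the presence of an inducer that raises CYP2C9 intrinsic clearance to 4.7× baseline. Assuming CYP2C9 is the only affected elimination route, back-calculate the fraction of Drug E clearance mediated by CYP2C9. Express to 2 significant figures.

Write x for the fraction cleared via CYP2C9. The observed steady-state concentration change means clearance rose to 1/0.482 = 2.075 of baseline.
Setting x·4.7 + (1 − x) = 2.075 and solving: x = (2.075 − 1)/(4.7 − 1) = 0.29.

0.29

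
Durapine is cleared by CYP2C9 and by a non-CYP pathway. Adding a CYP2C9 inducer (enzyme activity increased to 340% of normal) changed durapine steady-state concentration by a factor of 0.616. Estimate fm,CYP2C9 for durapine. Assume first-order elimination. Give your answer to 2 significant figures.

Let x = fm,CYP2C9. Because steady-state concentration ∝ 1/CL, relative clearance rose to 1/0.616 = 1.623.
Setting x·3.4 + (1 − x) = 1.623 and solving: x = (1.623 − 1)/(3.4 − 1) = 0.26.

0.26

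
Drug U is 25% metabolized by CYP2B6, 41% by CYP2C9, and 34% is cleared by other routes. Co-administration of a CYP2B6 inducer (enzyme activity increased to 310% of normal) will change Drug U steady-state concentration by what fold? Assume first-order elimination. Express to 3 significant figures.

0.656

The CYP2B6 pathway (25% of clearance) increases to 3.1× activity: 0.25 × 3.1 = 0.775.
CYP2C9 (41%) and the residual 34% are unaffected.
CL_new/CL_old = 0.775 + 0.41 + 0.34 = 1.525.
Steady-state concentration is inversely proportional to clearance, so the fold-change is 1 / 1.525 = 0.656.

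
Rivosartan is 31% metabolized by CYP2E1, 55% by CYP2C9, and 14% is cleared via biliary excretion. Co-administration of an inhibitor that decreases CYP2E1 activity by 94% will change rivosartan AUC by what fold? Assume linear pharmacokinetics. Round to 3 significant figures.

1.41

CYP2E1: 0.31 × 0.06 = 0.0186
CYP2C9: 0.55 (unchanged)
Other: 0.14 (unchanged)
CL_new/CL_old = 0.0186 + 0.55 + 0.14 = 0.7086.
AUC is inversely proportional to clearance, so the fold-change is 1 / 0.7086 = 1.41.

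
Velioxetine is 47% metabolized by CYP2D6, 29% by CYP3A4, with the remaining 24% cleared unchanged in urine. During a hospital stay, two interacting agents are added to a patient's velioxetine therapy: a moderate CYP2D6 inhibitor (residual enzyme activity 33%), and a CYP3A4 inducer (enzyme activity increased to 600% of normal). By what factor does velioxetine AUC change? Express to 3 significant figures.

0.468

The CYP2D6 pathway (47% of clearance) is reduced to 0.33× activity: 0.47 × 0.33 = 0.1551.
The CYP3A4 pathway (29% of clearance) rises to 6× activity: 0.29 × 6 = 1.74.
Non-CYP routes (24%) are unchanged.
Relative clearance = 0.1551 + 1.74 + 0.24 = 2.1351.
Net AUC ratio = 1 / 2.1351 = 0.468.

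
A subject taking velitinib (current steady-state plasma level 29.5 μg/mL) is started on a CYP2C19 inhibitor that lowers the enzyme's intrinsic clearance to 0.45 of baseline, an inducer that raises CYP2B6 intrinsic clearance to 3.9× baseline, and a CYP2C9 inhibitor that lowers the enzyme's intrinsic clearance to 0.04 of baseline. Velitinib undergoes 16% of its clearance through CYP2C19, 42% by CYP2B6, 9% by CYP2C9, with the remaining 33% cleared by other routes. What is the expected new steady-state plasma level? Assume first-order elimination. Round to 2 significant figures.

14 μg/mL

CYP2C19: 0.16 × 0.45 = 0.072
CYP2B6: 0.42 × 3.9 = 1.638
CYP2C9: 0.09 × 0.04 = 0.0036
Other: 0.33 (unchanged)
Relative clearance = 0.072 + 1.638 + 0.0036 + 0.33 = 2.0436.
Dividing the baseline by the relative clearance: 29.5 / 2.0436 = 14 μg/mL.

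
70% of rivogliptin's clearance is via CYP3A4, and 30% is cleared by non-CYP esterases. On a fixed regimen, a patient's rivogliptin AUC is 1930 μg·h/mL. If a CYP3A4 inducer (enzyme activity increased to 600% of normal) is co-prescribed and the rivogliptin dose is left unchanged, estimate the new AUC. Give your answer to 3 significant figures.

429 μg·h/mL

The CYP3A4 pathway (70% of clearance) is boosted to 6× activity: 0.7 × 6 = 4.2.
The remaining 30% of clearance is unaffected.
Relative clearance = 4.2 + 0.3 = 4.5.
With dosing unchanged, AUC scales as 1/CL: 1930 / 4.5 = 429 μg·h/mL.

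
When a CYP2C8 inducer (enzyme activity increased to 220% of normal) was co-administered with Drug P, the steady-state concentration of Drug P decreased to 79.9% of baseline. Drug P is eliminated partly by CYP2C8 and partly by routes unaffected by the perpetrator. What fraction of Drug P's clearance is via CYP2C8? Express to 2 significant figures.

0.21

CL'/CL = 1 / 0.799 = 1.252
2.2·fm + (1 − fm) = 1.252
fm = (1.252 − 1) / (2.2 − 1) = 0.21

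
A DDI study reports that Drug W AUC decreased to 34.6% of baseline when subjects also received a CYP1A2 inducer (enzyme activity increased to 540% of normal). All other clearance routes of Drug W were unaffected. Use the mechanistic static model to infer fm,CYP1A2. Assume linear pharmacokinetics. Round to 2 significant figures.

0.43

Let fm be the CYP1A2 fraction. New clearance relative to baseline = fm × 5.4 + (1 − fm).
AUC ratio = 1 / (new CL fraction), so new CL fraction = 1 / 0.346 = 2.89.
fm × 5.4 + 1 − fm = 2.89  ⇒  fm × (5.4 − 1) = 1.89  ⇒  fm = 0.43.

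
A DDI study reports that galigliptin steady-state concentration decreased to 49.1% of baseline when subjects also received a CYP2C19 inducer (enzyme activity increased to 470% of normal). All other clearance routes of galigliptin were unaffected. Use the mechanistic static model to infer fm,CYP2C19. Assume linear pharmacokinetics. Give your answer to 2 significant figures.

0.28

Write x for the fraction cleared via CYP2C19. The observed steady-state concentration change means clearance rose to 1/0.491 = 2.037 of baseline.
Setting x·4.7 + (1 − x) = 2.037 and solving: x = (2.037 − 1)/(4.7 − 1) = 0.28.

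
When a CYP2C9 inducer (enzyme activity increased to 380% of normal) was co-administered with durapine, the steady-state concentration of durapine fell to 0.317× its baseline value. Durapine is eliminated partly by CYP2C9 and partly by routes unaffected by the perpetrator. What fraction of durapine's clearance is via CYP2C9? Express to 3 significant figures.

0.769

Let x = fm,CYP2C9. Because steady-state concentration ∝ 1/CL, relative clearance rose to 1/0.317 = 3.155.
Only the CYP2C9 route changed, so 3.155 = x·3.8 + (1 − x), giving x = 0.769.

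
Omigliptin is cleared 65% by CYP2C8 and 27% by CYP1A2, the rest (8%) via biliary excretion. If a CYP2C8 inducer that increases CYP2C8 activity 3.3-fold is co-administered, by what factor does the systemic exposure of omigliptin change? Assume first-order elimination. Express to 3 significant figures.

The CYP2C8 pathway (65% of clearance) rises to 3.3× activity: 0.65 × 3.3 = 2.145.
CYP1A2 (27%) and the residual 8% are unaffected.
CL_new/CL_old = 2.145 + 0.27 + 0.08 = 2.495.
Systemic exposure is inversely proportional to clearance, so the fold-change is 1 / 2.495 = 0.401.

0.401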